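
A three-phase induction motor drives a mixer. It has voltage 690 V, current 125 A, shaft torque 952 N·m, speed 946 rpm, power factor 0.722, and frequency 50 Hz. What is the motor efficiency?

87.4 %

ω = 2π × 946/60 = 99.06 rad/s; P_out = τω = 952 × 99.06 = 94305 W
P_in = √3·V_L·I_L·cosφ = 1.732 × 690 × 125 × 0.722 = 107856 W
η = P_out / P_in = 94305 / 107856 = 0.874 = 87.4%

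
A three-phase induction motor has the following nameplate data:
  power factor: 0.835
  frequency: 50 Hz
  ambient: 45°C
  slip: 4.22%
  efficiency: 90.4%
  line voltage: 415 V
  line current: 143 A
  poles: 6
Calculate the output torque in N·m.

P_in = √3·V·I·cosφ = 1.732 × 415 × 143 × 0.835 = 85826 W
P_out = η·P_in = 0.904 × 85826 = 77587 W
n_s = 120×50/6 = 1000 rpm; n = 1000×(1−0.0422) = 958 rpm
ω = 2π×958/60 = 100.3 rad/s
τ = P_out/ω = 77587/100.3 = 774 N·m

774 N·m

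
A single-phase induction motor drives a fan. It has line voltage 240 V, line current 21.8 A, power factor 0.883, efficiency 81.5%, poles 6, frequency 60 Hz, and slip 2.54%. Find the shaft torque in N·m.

30.7 N·m

P_in = V·I·cosφ = 240 × 21.8 × 0.883 = 4620 W
P_out = η·P_in = 0.815 × 4620 = 3765 W
n_s = 120×60/6 = 1200 rpm; n = 1200×(1−0.0254) = 1170 rpm
ω = 2π×1170/60 = 122.5 rad/s
τ = P_out/ω = 3765/122.5 = 30.7 N·m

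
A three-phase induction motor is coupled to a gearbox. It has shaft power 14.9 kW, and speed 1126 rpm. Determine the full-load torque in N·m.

ω = 2π × 1126/60 = 117.9 rad/s
τ = P/ω = 14900/117.9 = 126 N·m

126 N·m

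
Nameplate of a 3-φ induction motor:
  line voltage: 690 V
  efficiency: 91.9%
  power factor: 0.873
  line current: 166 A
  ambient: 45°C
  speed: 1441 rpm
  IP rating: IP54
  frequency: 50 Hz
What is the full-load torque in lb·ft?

778 lb·ft

P_in = √3·V·I·cosφ = 1.732 × 690 × 166 × 0.873 = 173189 W
P_out = η·P_in = 0.919 × 173189 = 159161 W
n = 1441 rpm
ω = 2π×1441/60 = 150.9 rad/s
τ = P_out/ω = 159161/150.9 = 1055 N·m
In lb·ft: 1055/1.356 = 778 lb·ft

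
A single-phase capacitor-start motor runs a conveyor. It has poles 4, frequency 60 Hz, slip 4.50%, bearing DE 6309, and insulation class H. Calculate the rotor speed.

1719 rpm

n_s = 120f/p = 120×60/4 = 1800 rpm
n = n_s(1 − s) = 1800 × (1 − 0.045) = 1719 rpm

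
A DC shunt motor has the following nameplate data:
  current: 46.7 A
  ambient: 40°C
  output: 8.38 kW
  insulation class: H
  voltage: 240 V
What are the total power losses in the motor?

P_in = V·I = 240×46.7 = 11208 W
P_out = 8380 W
Losses = P_in − P_out = 11208 − 8380 = 2828 W

2830 W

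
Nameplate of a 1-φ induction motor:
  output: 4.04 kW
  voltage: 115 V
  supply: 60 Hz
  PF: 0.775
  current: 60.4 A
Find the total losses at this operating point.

1.34 kW

P_in = V·I·cosφ = 115×60.4×0.775 = 5383 W
P_out = 4040 W
Losses = P_in − P_out = 5383 − 4040 = 1343 W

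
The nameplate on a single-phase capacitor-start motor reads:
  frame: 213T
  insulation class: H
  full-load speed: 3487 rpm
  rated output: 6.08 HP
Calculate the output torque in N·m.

P_out = 6.08 × 746 = 4536 W
ω = 2π × 3487/60 = 365.2 rad/s
τ = P_out/ω = 4536/365.2 = 12.4 N·m

12.4 N·m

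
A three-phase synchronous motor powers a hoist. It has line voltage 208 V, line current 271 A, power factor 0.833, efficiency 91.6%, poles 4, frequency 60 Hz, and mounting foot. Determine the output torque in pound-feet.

P_in = √3·V·I·cosφ = 1.732 × 208 × 271 × 0.833 = 81325 W
P_out = η·P_in = 0.916 × 81325 = 74494 W
n = n_s = 120×60/4 = 1800 rpm (synchronous)
ω = 2π×1800/60 = 188.5 rad/s
τ = P_out/ω = 74494/188.5 = 395.2 N·m
In lb·ft: 395.2/1.356 = 291 lb·ft

291 lb·ft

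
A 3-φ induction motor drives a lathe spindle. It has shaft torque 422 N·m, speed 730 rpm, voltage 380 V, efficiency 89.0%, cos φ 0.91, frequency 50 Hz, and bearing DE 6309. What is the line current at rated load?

60.5 A

ω = 2π×730/60 = 76.45 rad/s; P_out = τω = 422 × 76.45 = 32262 W
P_in = P_out / η = 32262 / 0.890 = 36249 W
I_L = P_in / (√3·V_L·cosφ) = 36249 / (1.732 × 380 × 0.91) = 60.5 A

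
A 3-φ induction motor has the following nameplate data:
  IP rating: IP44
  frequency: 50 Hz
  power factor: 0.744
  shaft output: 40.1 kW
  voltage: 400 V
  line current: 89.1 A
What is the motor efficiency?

P_out = 40.1 kW = 40100 W
P_in = √3·V_L·I_L·cosφ = 1.732 × 400 × 89.1 × 0.744 = 45926 W
η = P_out / P_in = 40100 / 45926 = 0.873 = 87.3%

87.3 %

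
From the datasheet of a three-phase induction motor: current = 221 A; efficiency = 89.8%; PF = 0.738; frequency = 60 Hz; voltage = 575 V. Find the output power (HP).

196 HP

P_in = √3·V·I·cosφ = 1.732 × 575 × 221 × 0.738 = 162429 W
P_out = η·P_in = 0.898 × 162429 = 145861 W
= 145861/746 = 196 HP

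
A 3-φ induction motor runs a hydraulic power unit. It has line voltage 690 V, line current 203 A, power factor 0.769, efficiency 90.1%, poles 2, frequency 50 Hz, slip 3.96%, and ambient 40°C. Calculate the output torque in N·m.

557 N·m

P_in = √3·V·I·cosφ = 1.732 × 690 × 203 × 0.769 = 186560 W
P_out = η·P_in = 0.901 × 186560 = 168091 W
n_s = 120×50/2 = 3000 rpm; n = 3000×(1−0.0396) = 2881 rpm
ω = 2π×2881/60 = 301.7 rad/s
τ = P_out/ω = 168091/301.7 = 557 N·m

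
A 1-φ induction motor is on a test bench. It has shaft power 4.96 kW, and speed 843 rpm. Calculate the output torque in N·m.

56.2 N·m

ω = 2π × 843/60 = 88.28 rad/s
τ = P/ω = 4960/88.28 = 56.2 N·m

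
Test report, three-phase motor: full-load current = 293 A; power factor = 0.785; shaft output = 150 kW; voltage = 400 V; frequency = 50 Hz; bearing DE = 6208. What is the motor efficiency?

P_out = 150 kW = 150000 W
P_in = √3·V_L·I_L·cosφ = 1.732 × 400 × 293 × 0.785 = 159347 W
η = P_out / P_in = 150000 / 159347 = 0.941 = 94.1%

94.1 %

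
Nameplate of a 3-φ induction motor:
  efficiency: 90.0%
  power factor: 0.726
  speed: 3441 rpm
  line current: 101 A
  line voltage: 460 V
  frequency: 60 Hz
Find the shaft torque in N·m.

146 N·m

P_in = √3·V·I·cosφ = 1.732 × 460 × 101 × 0.726 = 58420 W
P_out = η·P_in = 0.9 × 58420 = 52578 W
n = 3441 rpm
ω = 2π×3441/60 = 360.3 rad/s
τ = P_out/ω = 52578/360.3 = 146 N·m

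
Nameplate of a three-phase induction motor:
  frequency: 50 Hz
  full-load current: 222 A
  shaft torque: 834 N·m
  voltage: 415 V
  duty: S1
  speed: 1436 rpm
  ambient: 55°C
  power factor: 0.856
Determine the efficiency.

ω = 2π × 1436/60 = 150.4 rad/s; P_out = τω = 834 × 150.4 = 125434 W
P_in = √3·V_L·I_L·cosφ = 1.732 × 415 × 222 × 0.856 = 136591 W
η = P_out / P_in = 125434 / 136591 = 0.918 = 91.8%

91.8 %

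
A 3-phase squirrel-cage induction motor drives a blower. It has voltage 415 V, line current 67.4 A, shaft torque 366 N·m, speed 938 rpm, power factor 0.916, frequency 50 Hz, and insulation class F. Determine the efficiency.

81.0 %

ω = 2π × 938/60 = 98.23 rad/s; P_out = τω = 366 × 98.23 = 35952 W
P_in = √3·V_L·I_L·cosφ = 1.732 × 415 × 67.4 × 0.916 = 44376 W
η = P_out / P_in = 35952 / 44376 = 0.810 = 81.0%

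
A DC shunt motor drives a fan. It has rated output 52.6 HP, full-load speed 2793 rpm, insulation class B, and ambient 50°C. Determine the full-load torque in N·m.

134 N·m

P_out = 52.6 × 746 = 39240 W
ω = 2π × 2793/60 = 292.5 rad/s
τ = P_out/ω = 39240/292.5 = 134 N·m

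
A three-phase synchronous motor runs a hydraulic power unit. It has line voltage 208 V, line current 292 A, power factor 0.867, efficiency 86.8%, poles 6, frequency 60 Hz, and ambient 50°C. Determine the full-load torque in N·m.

630 N·m

P_in = √3·V·I·cosφ = 1.732 × 208 × 292 × 0.867 = 91204 W
P_out = η·P_in = 0.868 × 91204 = 79165 W
n = n_s = 120×60/6 = 1200 rpm (synchronous)
ω = 2π×1200/60 = 125.7 rad/s
τ = P_out/ω = 79165/125.7 = 630 N·m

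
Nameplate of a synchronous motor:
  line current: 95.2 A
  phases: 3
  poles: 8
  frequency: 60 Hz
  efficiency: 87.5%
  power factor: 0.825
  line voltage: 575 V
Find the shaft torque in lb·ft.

536 lb·ft

P_in = √3·V·I·cosφ = 1.732 × 575 × 95.2 × 0.825 = 78218 W
P_out = η·P_in = 0.875 × 78218 = 68441 W
n = n_s = 120×60/8 = 900 rpm (synchronous)
ω = 2π×900/60 = 94.25 rad/s
τ = P_out/ω = 68441/94.25 = 726.2 N·m
In lb·ft: 726.2/1.356 = 536 lb·ft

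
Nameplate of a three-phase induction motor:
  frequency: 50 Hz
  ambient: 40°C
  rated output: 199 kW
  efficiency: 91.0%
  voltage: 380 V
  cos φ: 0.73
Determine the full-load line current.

P_out = 199 kW = 199000 W
P_in = P_out / η = 199000 / 0.910 = 218681 W
I_L = P_in / (√3·V_L·cosφ) = 218681 / (1.732 × 380 × 0.73) = 455 A

455 A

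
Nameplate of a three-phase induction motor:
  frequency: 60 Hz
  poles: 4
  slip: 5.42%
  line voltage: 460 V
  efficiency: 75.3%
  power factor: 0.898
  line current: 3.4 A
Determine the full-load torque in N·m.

10.3 N·m

P_in = √3·V·I·cosφ = 1.732 × 460 × 3.4 × 0.898 = 2433 W
P_out = η·P_in = 0.753 × 2433 = 1832 W
n_s = 120×60/4 = 1800 rpm; n = 1800×(1−0.0542) = 1702 rpm
ω = 2π×1702/60 = 178.2 rad/s
τ = P_out/ω = 1832/178.2 = 10.3 N·m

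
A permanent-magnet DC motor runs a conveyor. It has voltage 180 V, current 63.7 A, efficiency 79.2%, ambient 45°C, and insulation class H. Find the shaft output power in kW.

P_in = V·I = 180 × 63.7 = 11466 W
P_out = η·P_in = 0.792 × 11466 = 9081 W

9.08 kW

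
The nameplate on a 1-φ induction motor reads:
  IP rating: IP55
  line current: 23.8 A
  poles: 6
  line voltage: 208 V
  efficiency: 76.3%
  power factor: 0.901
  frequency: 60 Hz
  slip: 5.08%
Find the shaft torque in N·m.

P_in = V·I·cosφ = 208 × 23.8 × 0.901 = 4460 W
P_out = η·P_in = 0.763 × 4460 = 3403 W
n_s = 120×60/6 = 1200 rpm; n = 1200×(1−0.0508) = 1139 rpm
ω = 2π×1139/60 = 119.3 rad/s
τ = P_out/ω = 3403/119.3 = 28.5 N·m

28.5 N·m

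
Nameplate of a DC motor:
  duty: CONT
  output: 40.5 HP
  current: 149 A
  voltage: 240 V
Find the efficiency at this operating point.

P_out = 40.5 × 746 = 30213 W
P_in = V·I = 240 × 149 = 35760 W
η = P_out / P_in = 30213 / 35760 = 0.845 = 84.5%

84.5 %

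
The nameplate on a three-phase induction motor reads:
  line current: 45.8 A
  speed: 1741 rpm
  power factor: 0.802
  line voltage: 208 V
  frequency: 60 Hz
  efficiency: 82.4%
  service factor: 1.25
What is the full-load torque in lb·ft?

P_in = √3·V·I·cosφ = 1.732 × 208 × 45.8 × 0.802 = 13233 W
P_out = η·P_in = 0.824 × 13233 = 10904 W
n = 1741 rpm
ω = 2π×1741/60 = 182.3 rad/s
τ = P_out/ω = 10904/182.3 = 59.81 N·m
In lb·ft: 59.81/1.356 = 44.1 lb·ft

44.1 lb·ft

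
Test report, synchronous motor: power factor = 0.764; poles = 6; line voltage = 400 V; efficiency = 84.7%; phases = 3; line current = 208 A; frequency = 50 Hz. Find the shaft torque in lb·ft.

657 lb·ft

P_in = √3·V·I·cosφ = 1.732 × 400 × 208 × 0.764 = 110094 W
P_out = η·P_in = 0.847 × 110094 = 93250 W
n = n_s = 120×50/6 = 1000 rpm (synchronous)
ω = 2π×1000/60 = 104.7 rad/s
τ = P_out/ω = 93250/104.7 = 890.6 N·m
In lb·ft: 890.6/1.356 = 657 lb·ft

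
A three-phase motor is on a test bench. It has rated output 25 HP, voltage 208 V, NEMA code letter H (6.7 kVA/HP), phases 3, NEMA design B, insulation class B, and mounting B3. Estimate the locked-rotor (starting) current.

465 A

S_LR = 6.7 × 25 = 167.5 kVA
I_LR = S_LR/(√3·V_L) = 167500/(1.732×208) = 465 A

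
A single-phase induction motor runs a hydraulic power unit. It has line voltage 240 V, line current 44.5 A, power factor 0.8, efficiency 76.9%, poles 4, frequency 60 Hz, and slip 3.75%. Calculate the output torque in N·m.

36.2 N·m

P_in = V·I·cosφ = 240 × 44.5 × 0.8 = 8544 W
P_out = η·P_in = 0.769 × 8544 = 6570 W
n_s = 120×60/4 = 1800 rpm; n = 1800×(1−0.0375) = 1733 rpm
ω = 2π×1733/60 = 181.5 rad/s
τ = P_out/ω = 6570/181.5 = 36.2 N·m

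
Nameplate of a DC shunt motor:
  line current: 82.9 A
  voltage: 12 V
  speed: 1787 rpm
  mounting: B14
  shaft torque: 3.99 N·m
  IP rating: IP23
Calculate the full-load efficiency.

75.1 %

ω = 2π × 1787/60 = 187.1 rad/s; P_out = τω = 3.99 × 187.1 = 747 W
P_in = V·I = 12 × 82.9 = 995 W
η = P_out / P_in = 747 / 995 = 0.751 = 75.1%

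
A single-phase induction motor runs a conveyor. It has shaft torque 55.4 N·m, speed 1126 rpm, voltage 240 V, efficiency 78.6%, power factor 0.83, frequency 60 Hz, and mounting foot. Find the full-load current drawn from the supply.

ω = 2π×1126/60 = 117.9 rad/s; P_out = τω = 55.4 × 117.9 = 6532 W
P_in = P_out / η = 6532 / 0.786 = 8310 W
I = P_in / (V·cosφ) = 8310 / (240 × 0.83) = 41.7 A

41.7 A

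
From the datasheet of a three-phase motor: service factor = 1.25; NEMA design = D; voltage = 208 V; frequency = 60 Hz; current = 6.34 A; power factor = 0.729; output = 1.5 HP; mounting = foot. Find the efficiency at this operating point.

67.2 %

P_out = 1.5 × 746 = 1119 W
P_in = √3·V_L·I_L·cosφ = 1.732 × 208 × 6.34 × 0.729 = 1665 W
η = P_out / P_in = 1119 / 1665 = 0.672 = 67.2%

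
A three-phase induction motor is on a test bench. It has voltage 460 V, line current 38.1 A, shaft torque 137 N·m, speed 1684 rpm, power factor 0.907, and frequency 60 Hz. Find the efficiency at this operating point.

87.7 %

ω = 2π × 1684/60 = 176.3 rad/s; P_out = τω = 137 × 176.3 = 24153 W
P_in = √3·V_L·I_L·cosφ = 1.732 × 460 × 38.1 × 0.907 = 27532 W
η = P_out / P_in = 24153 / 27532 = 0.877 = 87.7%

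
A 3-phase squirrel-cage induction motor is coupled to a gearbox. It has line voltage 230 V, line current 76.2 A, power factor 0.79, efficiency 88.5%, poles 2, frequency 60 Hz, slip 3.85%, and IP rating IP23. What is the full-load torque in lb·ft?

P_in = √3·V·I·cosφ = 1.732 × 230 × 76.2 × 0.79 = 23980 W
P_out = η·P_in = 0.885 × 23980 = 21222 W
n_s = 120×60/2 = 3600 rpm; n = 3600×(1−0.0385) = 3461 rpm
ω = 2π×3461/60 = 362.4 rad/s
τ = P_out/ω = 21222/362.4 = 58.56 N·m
In lb·ft: 58.56/1.356 = 43.2 lb·ft

43.2 lb·ft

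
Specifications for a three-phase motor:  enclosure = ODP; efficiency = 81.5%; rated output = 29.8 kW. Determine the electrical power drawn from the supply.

P_out = 29800 W
P_in = P_out/η = 29800/0.815 = 36564 W = 36.6 kW

36.6 kW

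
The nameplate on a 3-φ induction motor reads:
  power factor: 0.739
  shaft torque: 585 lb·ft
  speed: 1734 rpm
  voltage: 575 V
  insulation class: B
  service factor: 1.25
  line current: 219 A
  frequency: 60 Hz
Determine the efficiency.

τ = 585 lb·ft × 1.356 = 793.3 N·m
ω = 2π × 1734/60 = 181.6 rad/s; P_out = τω = 793.3 × 181.6 = 144063 W
P_in = √3·V_L·I_L·cosφ = 1.732 × 575 × 219 × 0.739 = 161177 W
η = P_out / P_in = 144063 / 161177 = 0.894 = 89.4%

89.4 %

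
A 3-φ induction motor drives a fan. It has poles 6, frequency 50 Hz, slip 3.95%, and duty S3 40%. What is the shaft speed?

960 rpm

n_s = 120f/p = 120×50/6 = 1000 rpm
n = n_s(1 − s) = 1000 × (1 − 0.0395) = 960 rpm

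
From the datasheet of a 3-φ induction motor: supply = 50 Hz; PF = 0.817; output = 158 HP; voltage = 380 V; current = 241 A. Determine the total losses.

11700 W

P_in = √3·V·I·cosφ = 1.732×380×241×0.817 = 129590 W
P_out = 158×746 = 117868 W
Losses = P_in − P_out = 129590 − 117868 = 11722 W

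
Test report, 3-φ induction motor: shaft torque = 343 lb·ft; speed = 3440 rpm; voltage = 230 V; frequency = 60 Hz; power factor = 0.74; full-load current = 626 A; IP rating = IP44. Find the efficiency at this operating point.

τ = 343 lb·ft × 1.356 = 465.1 N·m
ω = 2π × 3440/60 = 360.2 rad/s; P_out = τω = 465.1 × 360.2 = 167529 W
P_in = √3·V_L·I_L·cosφ = 1.732 × 230 × 626 × 0.74 = 184536 W
η = P_out / P_in = 167529 / 184536 = 0.908 = 90.8%

90.8 %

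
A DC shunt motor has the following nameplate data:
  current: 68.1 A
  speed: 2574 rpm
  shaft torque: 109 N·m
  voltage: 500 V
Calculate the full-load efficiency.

86.3 %

ω = 2π × 2574/60 = 269.5 rad/s; P_out = τω = 109 × 269.5 = 29376 W
P_in = V·I = 500 × 68.1 = 34050 W
η = P_out / P_in = 29376 / 34050 = 0.863 = 86.3%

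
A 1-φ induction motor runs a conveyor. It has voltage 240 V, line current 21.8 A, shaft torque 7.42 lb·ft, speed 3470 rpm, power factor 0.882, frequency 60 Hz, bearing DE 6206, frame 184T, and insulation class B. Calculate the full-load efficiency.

79.2 %

τ = 7.42 lb·ft × 1.356 = 10.06 N·m
ω = 2π × 3470/60 = 363.4 rad/s; P_out = τω = 10.06 × 363.4 = 3656 W
P_in = V·I·cosφ = 240 × 21.8 × 0.882 = 4615 W
η = P_out / P_in = 3656 / 4615 = 0.792 = 79.2%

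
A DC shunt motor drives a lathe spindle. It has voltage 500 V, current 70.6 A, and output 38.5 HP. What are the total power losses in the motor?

P_in = V·I = 500×70.6 = 35300 W
P_out = 38.5×746 = 28721 W
Losses = P_in − P_out = 35300 − 28721 = 6579 W

6580 W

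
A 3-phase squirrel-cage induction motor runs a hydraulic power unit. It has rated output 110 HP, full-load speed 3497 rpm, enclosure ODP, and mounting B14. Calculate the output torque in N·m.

224 N·m

P_out = 110 × 746 = 82060 W
ω = 2π × 3497/60 = 366.2 rad/s
τ = P_out/ω = 82060/366.2 = 224 N·m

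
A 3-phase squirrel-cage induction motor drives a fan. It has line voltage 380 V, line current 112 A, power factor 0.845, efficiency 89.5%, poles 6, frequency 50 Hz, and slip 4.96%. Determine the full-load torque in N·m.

560 N·m

P_in = √3·V·I·cosφ = 1.732 × 380 × 112 × 0.845 = 62288 W
P_out = η·P_in = 0.895 × 62288 = 55748 W
n_s = 120×50/6 = 1000 rpm; n = 1000×(1−0.0496) = 950 rpm
ω = 2π×950/60 = 99.48 rad/s
τ = P_out/ω = 55748/99.48 = 560 N·m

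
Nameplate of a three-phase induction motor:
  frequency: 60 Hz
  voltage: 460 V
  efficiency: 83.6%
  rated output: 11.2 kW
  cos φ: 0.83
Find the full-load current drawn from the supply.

P_out = 11.2 kW = 11200 W
P_in = P_out / η = 11200 / 0.836 = 13397 W
I_L = P_in / (√3·V_L·cosφ) = 13397 / (1.732 × 460 × 0.83) = 20.3 A

20.3 A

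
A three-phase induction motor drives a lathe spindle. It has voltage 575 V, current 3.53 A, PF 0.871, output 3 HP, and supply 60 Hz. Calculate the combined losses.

824 W

P_in = √3·V·I·cosφ = 1.732×575×3.53×0.871 = 3062 W
P_out = 3×746 = 2238 W
Losses = P_in − P_out = 3062 − 2238 = 824 W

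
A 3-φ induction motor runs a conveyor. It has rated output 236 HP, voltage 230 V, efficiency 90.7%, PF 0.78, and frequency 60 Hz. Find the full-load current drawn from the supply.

P_out = 236 × 746 = 176056 W
P_in = P_out / η = 176056 / 0.907 = 194108 W
I_L = P_in / (√3·V_L·cosφ) = 194108 / (1.732 × 230 × 0.78) = 625 A

625 A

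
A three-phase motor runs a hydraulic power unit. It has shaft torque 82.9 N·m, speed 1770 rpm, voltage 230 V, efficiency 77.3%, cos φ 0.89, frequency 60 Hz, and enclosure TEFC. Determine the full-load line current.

ω = 2π×1770/60 = 185.4 rad/s; P_out = τω = 82.9 × 185.4 = 15370 W
P_in = P_out / η = 15370 / 0.773 = 19884 W
I_L = P_in / (√3·V_L·cosφ) = 19884 / (1.732 × 230 × 0.89) = 56.1 A

56.1 A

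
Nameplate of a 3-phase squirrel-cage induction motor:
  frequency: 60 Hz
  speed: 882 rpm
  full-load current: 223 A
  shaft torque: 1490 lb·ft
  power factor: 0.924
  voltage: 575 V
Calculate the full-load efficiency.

90.9 %

τ = 1490 lb·ft × 1.356 = 2020 N·m
ω = 2π × 882/60 = 92.36 rad/s; P_out = τω = 2020 × 92.36 = 186567 W
P_in = √3·V_L·I_L·cosφ = 1.732 × 575 × 223 × 0.924 = 205207 W
η = P_out / P_in = 186567 / 205207 = 0.909 = 90.9%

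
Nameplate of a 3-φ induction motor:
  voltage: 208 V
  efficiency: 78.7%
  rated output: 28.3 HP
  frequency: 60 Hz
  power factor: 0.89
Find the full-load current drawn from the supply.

83.7 A

P_out = 28.3 × 746 = 21112 W
P_in = P_out / η = 21112 / 0.787 = 26826 W
I_L = P_in / (√3·V_L·cosφ) = 26826 / (1.732 × 208 × 0.89) = 83.7 A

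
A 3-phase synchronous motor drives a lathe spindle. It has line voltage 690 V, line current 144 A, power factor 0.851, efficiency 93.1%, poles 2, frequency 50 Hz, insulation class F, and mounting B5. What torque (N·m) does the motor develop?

P_in = √3·V·I·cosφ = 1.732 × 690 × 144 × 0.851 = 146450 W
P_out = η·P_in = 0.931 × 146450 = 136345 W
n = n_s = 120×50/2 = 3000 rpm (synchronous)
ω = 2π×3000/60 = 314.2 rad/s
τ = P_out/ω = 136345/314.2 = 434 N·m

434 N·m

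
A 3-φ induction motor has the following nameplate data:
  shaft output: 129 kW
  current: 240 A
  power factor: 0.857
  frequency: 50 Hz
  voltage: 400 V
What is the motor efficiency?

90.5 %

P_out = 129 kW = 129000 W
P_in = √3·V_L·I_L·cosφ = 1.732 × 400 × 240 × 0.857 = 142495 W
η = P_out / P_in = 129000 / 142495 = 0.905 = 90.5%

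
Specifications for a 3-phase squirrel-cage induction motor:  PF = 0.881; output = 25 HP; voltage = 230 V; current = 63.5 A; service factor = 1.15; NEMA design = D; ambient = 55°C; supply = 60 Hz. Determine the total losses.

P_in = √3·V·I·cosφ = 1.732×230×63.5×0.881 = 22286 W
P_out = 25×746 = 18650 W
Losses = P_in − P_out = 22286 − 18650 = 3636 W

3.64 kW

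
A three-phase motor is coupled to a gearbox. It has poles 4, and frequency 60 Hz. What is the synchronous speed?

1800 rpm

n_s = 120f/p = 120×60/4 = 1800 rpm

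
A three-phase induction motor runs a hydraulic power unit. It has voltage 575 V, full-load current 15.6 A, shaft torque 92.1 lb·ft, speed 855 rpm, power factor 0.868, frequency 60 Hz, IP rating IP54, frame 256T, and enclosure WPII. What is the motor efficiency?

82.9 %

τ = 92.1 lb·ft × 1.356 = 124.9 N·m
ω = 2π × 855/60 = 89.54 rad/s; P_out = τω = 124.9 × 89.54 = 11184 W
P_in = √3·V_L·I_L·cosφ = 1.732 × 575 × 15.6 × 0.868 = 13485 W
η = P_out / P_in = 11184 / 13485 = 0.829 = 82.9%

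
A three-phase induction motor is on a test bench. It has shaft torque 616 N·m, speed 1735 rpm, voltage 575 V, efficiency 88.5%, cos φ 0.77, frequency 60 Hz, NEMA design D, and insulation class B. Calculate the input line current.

ω = 2π×1735/60 = 181.7 rad/s; P_out = τω = 616 × 181.7 = 111927 W
P_in = P_out / η = 111927 / 0.885 = 126471 W
I_L = P_in / (√3·V_L·cosφ) = 126471 / (1.732 × 575 × 0.77) = 165 A

165 A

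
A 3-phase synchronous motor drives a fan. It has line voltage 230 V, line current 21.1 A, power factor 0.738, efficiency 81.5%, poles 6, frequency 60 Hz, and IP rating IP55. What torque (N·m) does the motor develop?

P_in = √3·V·I·cosφ = 1.732 × 230 × 21.1 × 0.738 = 6203 W
P_out = η·P_in = 0.815 × 6203 = 5055 W
n = n_s = 120×60/6 = 1200 rpm (synchronous)
ω = 2π×1200/60 = 125.7 rad/s
τ = P_out/ω = 5055/125.7 = 40.2 N·m

40.2 N·m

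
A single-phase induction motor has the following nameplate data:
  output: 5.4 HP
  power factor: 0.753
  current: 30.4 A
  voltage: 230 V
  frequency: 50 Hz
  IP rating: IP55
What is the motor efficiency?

76.5 %

P_out = 5.4 × 746 = 4028 W
P_in = V·I·cosφ = 230 × 30.4 × 0.753 = 5265 W
η = P_out / P_in = 4028 / 5265 = 0.765 = 76.5%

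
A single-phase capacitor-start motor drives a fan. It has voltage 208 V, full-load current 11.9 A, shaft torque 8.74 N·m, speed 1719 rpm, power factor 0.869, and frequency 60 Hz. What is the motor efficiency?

ω = 2π × 1719/60 = 180 rad/s; P_out = τω = 8.74 × 180 = 1573 W
P_in = V·I·cosφ = 208 × 11.9 × 0.869 = 2151 W
η = P_out / P_in = 1573 / 2151 = 0.731 = 73.1%

73.1 %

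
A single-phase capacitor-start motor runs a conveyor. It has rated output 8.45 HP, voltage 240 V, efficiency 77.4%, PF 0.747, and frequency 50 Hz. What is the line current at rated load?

45.4 A

P_out = 8.45 × 746 = 6304 W
P_in = P_out / η = 6304 / 0.774 = 8145 W
I = P_in / (V·cosφ) = 8145 / (240 × 0.747) = 45.4 A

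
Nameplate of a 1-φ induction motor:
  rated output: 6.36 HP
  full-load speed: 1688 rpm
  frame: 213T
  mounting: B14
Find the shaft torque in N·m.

P_out = 6.36 × 746 = 4745 W
ω = 2π × 1688/60 = 176.8 rad/s
τ = P_out/ω = 4745/176.8 = 26.8 N·m

26.8 N·m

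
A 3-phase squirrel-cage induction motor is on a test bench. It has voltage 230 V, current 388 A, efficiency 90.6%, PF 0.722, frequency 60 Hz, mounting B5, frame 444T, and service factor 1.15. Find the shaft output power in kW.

101 kW

P_in = √3·V·I·cosφ = 1.732 × 230 × 388 × 0.722 = 111595 W
P_out = η·P_in = 0.906 × 111595 = 101105 W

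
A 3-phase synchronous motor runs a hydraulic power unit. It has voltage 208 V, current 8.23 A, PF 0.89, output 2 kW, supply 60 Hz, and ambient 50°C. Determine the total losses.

P_in = √3·V·I·cosφ = 1.732×208×8.23×0.89 = 2639 W
P_out = 2000 W
Losses = P_in − P_out = 2639 − 2000 = 639 W

639 W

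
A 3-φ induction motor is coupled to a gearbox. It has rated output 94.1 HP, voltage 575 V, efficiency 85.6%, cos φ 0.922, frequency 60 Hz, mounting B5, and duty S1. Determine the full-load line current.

P_out = 94.1 × 746 = 70199 W
P_in = P_out / η = 70199 / 0.856 = 82008 W
I_L = P_in / (√3·V_L·cosφ) = 82008 / (1.732 × 575 × 0.922) = 89.3 A

89.3 A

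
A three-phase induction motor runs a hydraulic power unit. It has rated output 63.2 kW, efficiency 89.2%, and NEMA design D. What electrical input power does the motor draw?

70.9 kW

P_out = 63200 W
P_in = P_out/η = 63200/0.892 = 70852 W = 70.9 kW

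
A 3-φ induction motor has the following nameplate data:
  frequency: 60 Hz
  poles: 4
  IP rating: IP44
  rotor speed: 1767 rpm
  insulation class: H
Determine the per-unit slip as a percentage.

1.83 %

n_s = 120f/p = 120×60/4 = 1800 rpm
s = (n_s − n)/n_s = (1800 − 1767)/1800 = 0.0183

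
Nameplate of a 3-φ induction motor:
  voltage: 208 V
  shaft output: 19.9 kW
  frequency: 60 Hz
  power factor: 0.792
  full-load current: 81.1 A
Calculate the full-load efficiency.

P_out = 19.9 kW = 19900 W
P_in = √3·V_L·I_L·cosφ = 1.732 × 208 × 81.1 × 0.792 = 23140 W
η = P_out / P_in = 19900 / 23140 = 0.860 = 86.0%

86.0 %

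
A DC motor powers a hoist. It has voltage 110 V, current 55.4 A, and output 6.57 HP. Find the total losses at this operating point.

P_in = V·I = 110×55.4 = 6094 W
P_out = 6.57×746 = 4901 W
Losses = P_in − P_out = 6094 − 4901 = 1193 W

1190 W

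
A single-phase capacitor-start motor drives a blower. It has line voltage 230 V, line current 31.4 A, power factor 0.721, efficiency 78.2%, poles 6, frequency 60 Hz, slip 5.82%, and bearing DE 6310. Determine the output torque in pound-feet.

P_in = V·I·cosφ = 230 × 31.4 × 0.721 = 5207 W
P_out = η·P_in = 0.782 × 5207 = 4072 W
n_s = 120×60/6 = 1200 rpm; n = 1200×(1−0.0582) = 1130 rpm
ω = 2π×1130/60 = 118.3 rad/s
τ = P_out/ω = 4072/118.3 = 34.42 N·m
In lb·ft: 34.42/1.356 = 25.4 lb·ft

25.4 lb·ft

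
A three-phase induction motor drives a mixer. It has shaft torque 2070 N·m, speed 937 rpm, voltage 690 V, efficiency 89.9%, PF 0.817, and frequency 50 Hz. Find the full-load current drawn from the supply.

231 A

ω = 2π×937/60 = 98.12 rad/s; P_out = τω = 2070 × 98.12 = 203108 W
P_in = P_out / η = 203108 / 0.899 = 225927 W
I_L = P_in / (√3·V_L·cosφ) = 225927 / (1.732 × 690 × 0.817) = 231 A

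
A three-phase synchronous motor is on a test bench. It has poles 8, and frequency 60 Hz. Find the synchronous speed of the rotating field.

900 rpm

n_s = 120f/p = 120×60/8 = 900 rpm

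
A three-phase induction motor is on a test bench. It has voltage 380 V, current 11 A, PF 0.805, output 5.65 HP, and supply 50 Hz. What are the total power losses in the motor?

1.61 kW

P_in = √3·V·I·cosφ = 1.732×380×11×0.805 = 5828 W
P_out = 5.65×746 = 4215 W
Losses = P_in − P_out = 5828 − 4215 = 1613 W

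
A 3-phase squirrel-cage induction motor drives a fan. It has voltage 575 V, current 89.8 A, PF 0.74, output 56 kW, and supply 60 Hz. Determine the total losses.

10200 W

P_in = √3·V·I·cosφ = 1.732×575×89.8×0.74 = 66180 W
P_out = 56000 W
Losses = P_in − P_out = 66180 − 56000 = 10180 W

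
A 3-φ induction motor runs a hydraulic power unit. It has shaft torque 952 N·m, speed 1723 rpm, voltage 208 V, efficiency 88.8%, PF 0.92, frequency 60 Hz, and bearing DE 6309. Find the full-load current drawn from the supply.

ω = 2π×1723/60 = 180.4 rad/s; P_out = τω = 952 × 180.4 = 171741 W
P_in = P_out / η = 171741 / 0.888 = 193402 W
I_L = P_in / (√3·V_L·cosφ) = 193402 / (1.732 × 208 × 0.92) = 584 A

584 A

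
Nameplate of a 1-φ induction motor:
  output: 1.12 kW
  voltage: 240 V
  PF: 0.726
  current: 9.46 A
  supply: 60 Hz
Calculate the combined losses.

528 W

P_in = V·I·cosφ = 240×9.46×0.726 = 1648 W
P_out = 1120 W
Losses = P_in − P_out = 1648 − 1120 = 528 W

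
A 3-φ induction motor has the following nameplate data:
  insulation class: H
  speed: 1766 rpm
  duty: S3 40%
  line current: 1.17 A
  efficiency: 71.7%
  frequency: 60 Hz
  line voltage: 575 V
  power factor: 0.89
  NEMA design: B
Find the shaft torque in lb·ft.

P_in = √3·V·I·cosφ = 1.732 × 575 × 1.17 × 0.89 = 1037 W
P_out = η·P_in = 0.717 × 1037 = 744 W
n = 1766 rpm
ω = 2π×1766/60 = 184.9 rad/s
τ = P_out/ω = 744/184.9 = 4.024 N·m
In lb·ft: 4.024/1.356 = 2.97 lb·ft

2.97 lb·ft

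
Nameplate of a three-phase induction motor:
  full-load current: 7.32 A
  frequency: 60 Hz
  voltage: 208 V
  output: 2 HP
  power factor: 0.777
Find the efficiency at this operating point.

72.8 %

P_out = 2 × 746 = 1492 W
P_in = √3·V_L·I_L·cosφ = 1.732 × 208 × 7.32 × 0.777 = 2049 W
η = P_out / P_in = 1492 / 2049 = 0.728 = 72.8%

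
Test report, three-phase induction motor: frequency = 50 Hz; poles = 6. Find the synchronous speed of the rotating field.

n_s = 120f/p = 120×50/6 = 1000 rpm

1000 rpm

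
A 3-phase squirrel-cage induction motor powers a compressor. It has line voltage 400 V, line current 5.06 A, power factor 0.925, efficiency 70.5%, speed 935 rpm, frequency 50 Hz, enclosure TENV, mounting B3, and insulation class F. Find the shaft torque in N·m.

23.3 N·m

P_in = √3·V·I·cosφ = 1.732 × 400 × 5.06 × 0.925 = 3243 W
P_out = η·P_in = 0.705 × 3243 = 2286 W
n = 935 rpm
ω = 2π×935/60 = 97.91 rad/s
τ = P_out/ω = 2286/97.91 = 23.3 N·m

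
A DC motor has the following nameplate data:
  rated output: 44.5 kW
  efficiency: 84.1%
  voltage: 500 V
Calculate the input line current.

P_out = 44.5 kW = 44500 W
P_in = P_out / η = 44500 / 0.841 = 52913 W
I = P_in / V = 52913 / 500 = 106 A

106 A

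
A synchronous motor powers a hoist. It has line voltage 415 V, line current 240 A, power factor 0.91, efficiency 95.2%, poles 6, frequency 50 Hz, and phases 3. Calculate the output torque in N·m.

1430 N·m

P_in = √3·V·I·cosφ = 1.732 × 415 × 240 × 0.91 = 156982 W
P_out = η·P_in = 0.952 × 156982 = 149447 W
n = n_s = 120×50/6 = 1000 rpm (synchronous)
ω = 2π×1000/60 = 104.7 rad/s
τ = P_out/ω = 149447/104.7 = 1430 N·m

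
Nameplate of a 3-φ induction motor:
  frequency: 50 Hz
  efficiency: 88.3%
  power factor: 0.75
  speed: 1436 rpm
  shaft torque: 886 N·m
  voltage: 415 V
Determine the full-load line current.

ω = 2π×1436/60 = 150.4 rad/s; P_out = τω = 886 × 150.4 = 133254 W
P_in = P_out / η = 133254 / 0.883 = 150911 W
I_L = P_in / (√3·V_L·cosφ) = 150911 / (1.732 × 415 × 0.75) = 280 A

280 A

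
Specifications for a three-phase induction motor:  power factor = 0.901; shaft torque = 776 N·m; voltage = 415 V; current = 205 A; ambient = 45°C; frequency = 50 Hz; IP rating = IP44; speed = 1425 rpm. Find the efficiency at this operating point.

87.2 %

ω = 2π × 1425/60 = 149.2 rad/s; P_out = τω = 776 × 149.2 = 115779 W
P_in = √3·V_L·I_L·cosφ = 1.732 × 415 × 205 × 0.901 = 132762 W
η = P_out / P_in = 115779 / 132762 = 0.872 = 87.2%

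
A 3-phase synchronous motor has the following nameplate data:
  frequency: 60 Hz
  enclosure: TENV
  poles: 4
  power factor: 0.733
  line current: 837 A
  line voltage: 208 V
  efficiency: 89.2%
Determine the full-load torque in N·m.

P_in = √3·V·I·cosφ = 1.732 × 208 × 837 × 0.733 = 221025 W
P_out = η·P_in = 0.892 × 221025 = 197154 W
n = n_s = 120×60/4 = 1800 rpm (synchronous)
ω = 2π×1800/60 = 188.5 rad/s
τ = P_out/ω = 197154/188.5 = 1050 N·m

1050 N·m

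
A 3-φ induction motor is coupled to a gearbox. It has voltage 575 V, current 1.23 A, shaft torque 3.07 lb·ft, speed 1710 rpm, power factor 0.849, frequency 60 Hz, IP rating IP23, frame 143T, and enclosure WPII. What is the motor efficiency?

71.7 %

τ = 3.07 lb·ft × 1.356 = 4.163 N·m
ω = 2π × 1710/60 = 179.1 rad/s; P_out = τω = 4.163 × 179.1 = 746 W
P_in = √3·V_L·I_L·cosφ = 1.732 × 575 × 1.23 × 0.849 = 1040 W
η = P_out / P_in = 746 / 1040 = 0.717 = 71.7%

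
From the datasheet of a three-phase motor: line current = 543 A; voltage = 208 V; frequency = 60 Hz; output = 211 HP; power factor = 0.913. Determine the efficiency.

88.1 %

P_out = 211 × 746 = 157406 W
P_in = √3·V_L·I_L·cosφ = 1.732 × 208 × 543 × 0.913 = 178600 W
η = P_out / P_in = 157406 / 178600 = 0.881 = 88.1%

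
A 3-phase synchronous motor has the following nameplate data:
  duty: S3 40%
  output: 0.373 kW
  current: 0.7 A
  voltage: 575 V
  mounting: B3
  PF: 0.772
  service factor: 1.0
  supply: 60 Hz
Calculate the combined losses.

P_in = √3·V·I·cosφ = 1.732×575×0.7×0.772 = 538 W
P_out = 373 W
Losses = P_in − P_out = 538 − 373 = 165 W

165 W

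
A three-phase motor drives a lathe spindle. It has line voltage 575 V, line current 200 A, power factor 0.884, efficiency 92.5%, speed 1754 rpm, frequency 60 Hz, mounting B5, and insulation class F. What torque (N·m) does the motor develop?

887 N·m

P_in = √3·V·I·cosφ = 1.732 × 575 × 200 × 0.884 = 176075 W
P_out = η·P_in = 0.925 × 176075 = 162869 W
n = 1754 rpm
ω = 2π×1754/60 = 183.7 rad/s
τ = P_out/ω = 162869/183.7 = 887 N·m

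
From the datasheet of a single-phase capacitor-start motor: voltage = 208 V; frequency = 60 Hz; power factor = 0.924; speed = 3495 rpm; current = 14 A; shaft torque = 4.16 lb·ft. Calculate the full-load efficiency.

76.7 %

τ = 4.16 lb·ft × 1.356 = 5.641 N·m
ω = 2π × 3495/60 = 366 rad/s; P_out = τω = 5.641 × 366 = 2065 W
P_in = V·I·cosφ = 208 × 14 × 0.924 = 2691 W
η = P_out / P_in = 2065 / 2691 = 0.767 = 76.7%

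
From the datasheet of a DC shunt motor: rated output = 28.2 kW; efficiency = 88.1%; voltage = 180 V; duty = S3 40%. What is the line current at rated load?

P_out = 28.2 kW = 28200 W
P_in = P_out / η = 28200 / 0.881 = 32009 W
I = P_in / V = 32009 / 180 = 178 A

178 A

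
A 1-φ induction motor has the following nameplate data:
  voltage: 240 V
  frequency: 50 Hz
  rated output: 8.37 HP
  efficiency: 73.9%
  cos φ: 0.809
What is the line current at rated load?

43.5 A

P_out = 8.37 × 746 = 6244 W
P_in = P_out / η = 6244 / 0.739 = 8449 W
I = P_in / (V·cosφ) = 8449 / (240 × 0.809) = 43.5 A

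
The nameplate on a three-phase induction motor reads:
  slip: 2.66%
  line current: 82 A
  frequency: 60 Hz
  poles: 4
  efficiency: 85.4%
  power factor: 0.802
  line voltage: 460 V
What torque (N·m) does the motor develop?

P_in = √3·V·I·cosφ = 1.732 × 460 × 82 × 0.802 = 52395 W
P_out = η·P_in = 0.854 × 52395 = 44745 W
n_s = 120×60/4 = 1800 rpm; n = 1800×(1−0.0266) = 1752 rpm
ω = 2π×1752/60 = 183.5 rad/s
τ = P_out/ω = 44745/183.5 = 244 N·m

244 N·m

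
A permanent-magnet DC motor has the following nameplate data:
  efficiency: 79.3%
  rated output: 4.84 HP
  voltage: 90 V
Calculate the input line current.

50.6 A

P_out = 4.84 × 746 = 3611 W
P_in = P_out / η = 3611 / 0.793 = 4554 W
I = P_in / V = 4554 / 90 = 50.6 A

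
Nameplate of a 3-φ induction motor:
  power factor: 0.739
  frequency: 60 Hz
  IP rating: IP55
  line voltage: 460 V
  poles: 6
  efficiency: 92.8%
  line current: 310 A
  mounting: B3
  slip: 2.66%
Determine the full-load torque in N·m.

1380 N·m

P_in = √3·V·I·cosφ = 1.732 × 460 × 310 × 0.739 = 182521 W
P_out = η·P_in = 0.928 × 182521 = 169379 W
n_s = 120×60/6 = 1200 rpm; n = 1200×(1−0.0266) = 1168 rpm
ω = 2π×1168/60 = 122.3 rad/s
τ = P_out/ω = 169379/122.3 = 1380 N·m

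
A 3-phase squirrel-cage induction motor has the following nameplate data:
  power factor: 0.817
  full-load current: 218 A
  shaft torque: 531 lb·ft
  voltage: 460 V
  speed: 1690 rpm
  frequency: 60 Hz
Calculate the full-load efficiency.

τ = 531 lb·ft × 1.356 = 720 N·m
ω = 2π × 1690/60 = 177 rad/s; P_out = τω = 720 × 177 = 127440 W
P_in = √3·V_L·I_L·cosφ = 1.732 × 460 × 218 × 0.817 = 141901 W
η = P_out / P_in = 127440 / 141901 = 0.898 = 89.8%

89.8 %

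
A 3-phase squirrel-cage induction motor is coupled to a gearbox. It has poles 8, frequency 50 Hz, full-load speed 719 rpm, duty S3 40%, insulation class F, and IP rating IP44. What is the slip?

4.13 %

n_s = 120f/p = 120×50/8 = 750 rpm
s = (n_s − n)/n_s = (750 − 719)/750 = 0.0413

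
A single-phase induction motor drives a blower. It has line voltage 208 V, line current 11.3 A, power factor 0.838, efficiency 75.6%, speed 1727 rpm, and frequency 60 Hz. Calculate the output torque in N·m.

P_in = V·I·cosφ = 208 × 11.3 × 0.838 = 1970 W
P_out = η·P_in = 0.756 × 1970 = 1489 W
n = 1727 rpm
ω = 2π×1727/60 = 180.9 rad/s
τ = P_out/ω = 1489/180.9 = 8.23 N·m

8.23 N·m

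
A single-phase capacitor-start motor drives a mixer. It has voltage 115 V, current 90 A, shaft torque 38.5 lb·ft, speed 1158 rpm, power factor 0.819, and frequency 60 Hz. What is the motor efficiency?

τ = 38.5 lb·ft × 1.356 = 52.21 N·m
ω = 2π × 1158/60 = 121.3 rad/s; P_out = τω = 52.21 × 121.3 = 6333 W
P_in = V·I·cosφ = 115 × 90 × 0.819 = 8477 W
η = P_out / P_in = 6333 / 8477 = 0.747 = 74.7%

74.7 %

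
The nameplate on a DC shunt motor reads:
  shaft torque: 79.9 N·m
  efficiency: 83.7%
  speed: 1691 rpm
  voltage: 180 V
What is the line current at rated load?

ω = 2π×1691/60 = 177.1 rad/s; P_out = τω = 79.9 × 177.1 = 14150 W
P_in = P_out / η = 14150 / 0.837 = 16906 W
I = P_in / V = 16906 / 180 = 93.9 A

93.9 A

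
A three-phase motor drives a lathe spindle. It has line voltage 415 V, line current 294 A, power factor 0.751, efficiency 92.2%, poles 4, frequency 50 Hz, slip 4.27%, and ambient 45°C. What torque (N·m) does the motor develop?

973 N·m

P_in = √3·V·I·cosφ = 1.732 × 415 × 294 × 0.751 = 158702 W
P_out = η·P_in = 0.922 × 158702 = 146323 W
n_s = 120×50/4 = 1500 rpm; n = 1500×(1−0.0427) = 1436 rpm
ω = 2π×1436/60 = 150.4 rad/s
τ = P_out/ω = 146323/150.4 = 973 N·m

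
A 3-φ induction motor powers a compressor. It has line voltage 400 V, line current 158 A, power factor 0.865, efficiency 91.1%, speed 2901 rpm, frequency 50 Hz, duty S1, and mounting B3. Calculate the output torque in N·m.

284 N·m

P_in = √3·V·I·cosφ = 1.732 × 400 × 158 × 0.865 = 94685 W
P_out = η·P_in = 0.911 × 94685 = 86258 W
n = 2901 rpm
ω = 2π×2901/60 = 303.8 rad/s
τ = P_out/ω = 86258/303.8 = 284 N·m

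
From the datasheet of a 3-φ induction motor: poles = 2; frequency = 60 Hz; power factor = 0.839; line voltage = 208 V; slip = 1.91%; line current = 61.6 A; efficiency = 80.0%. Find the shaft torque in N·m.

40.3 N·m

P_in = √3·V·I·cosφ = 1.732 × 208 × 61.6 × 0.839 = 18619 W
P_out = η·P_in = 0.8 × 18619 = 14895 W
n_s = 120×60/2 = 3600 rpm; n = 3600×(1−0.0191) = 3531 rpm
ω = 2π×3531/60 = 369.8 rad/s
τ = P_out/ω = 14895/369.8 = 40.3 N·m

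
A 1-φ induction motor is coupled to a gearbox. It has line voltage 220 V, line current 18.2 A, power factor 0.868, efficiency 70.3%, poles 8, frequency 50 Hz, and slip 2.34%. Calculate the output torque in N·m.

31.9 N·m

P_in = V·I·cosφ = 220 × 18.2 × 0.868 = 3475 W
P_out = η·P_in = 0.703 × 3475 = 2443 W
n_s = 120×50/8 = 750 rpm; n = 750×(1−0.0234) = 732 rpm
ω = 2π×732/60 = 76.65 rad/s
τ = P_out/ω = 2443/76.65 = 31.9 N·m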